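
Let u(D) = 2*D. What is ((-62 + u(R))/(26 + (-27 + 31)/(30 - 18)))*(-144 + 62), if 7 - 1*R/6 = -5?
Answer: -20172/79 ≈ -255.34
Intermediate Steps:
R = 72 (R = 42 - 6*(-5) = 42 + 30 = 72)
((-62 + u(R))/(26 + (-27 + 31)/(30 - 18)))*(-144 + 62) = ((-62 + 2*72)/(26 + (-27 + 31)/(30 - 18)))*(-144 + 62) = ((-62 + 144)/(26 + 4/12))*(-82) = (82/(26 + 4*(1/12)))*(-82) = (82/(26 + 1/3))*(-82) = (82/(79/3))*(-82) = (82*(3/79))*(-82) = (246/79)*(-82) = -20172/79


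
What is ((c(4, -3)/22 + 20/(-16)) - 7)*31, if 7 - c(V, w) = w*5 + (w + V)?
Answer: -9951/44 ≈ -226.16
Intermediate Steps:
c(V, w) = 7 - V - 6*w (c(V, w) = 7 - (w*5 + (w + V)) = 7 - (5*w + (V + w)) = 7 - (V + 6*w) = 7 + (-V - 6*w) = 7 - V - 6*w)
((c(4, -3)/22 + 20/(-16)) - 7)*31 = (((7 - 1*4 - 6*(-3))/22 + 20/(-16)) - 7)*31 = (((7 - 4 + 18)*(1/22) + 20*(-1/16)) - 7)*31 = ((21*(1/22) - 5/4) - 7)*31 = ((21/22 - 5/4) - 7)*31 = (-13/44 - 7)*31 = -321/44*31 = -9951/44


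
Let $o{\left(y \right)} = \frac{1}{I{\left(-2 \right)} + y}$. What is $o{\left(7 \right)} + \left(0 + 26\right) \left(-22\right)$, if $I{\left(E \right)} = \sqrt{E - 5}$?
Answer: $\frac{- 572 \sqrt{7} + 4003 i}{\sqrt{7} - 7 i} \approx -571.88 - 0.047246 i$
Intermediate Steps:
$I{\left(E \right)} = \sqrt{-5 + E}$
$o{\left(y \right)} = \frac{1}{y + i \sqrt{7}}$ ($o{\left(y \right)} = \frac{1}{\sqrt{-5 - 2} + y} = \frac{1}{\sqrt{-7} + y} = \frac{1}{i \sqrt{7} + y} = \frac{1}{y + i \sqrt{7}}$)
$o{\left(7 \right)} + \left(0 + 26\right) \left(-22\right) = \frac{1}{7 + i \sqrt{7}} + \left(0 + 26\right) \left(-22\right) = \frac{1}{7 + i \sqrt{7}} + 26 \left(-22\right) = \frac{1}{7 + i \sqrt{7}} - 572 = -572 + \frac{1}{7 + i \sqrt{7}}$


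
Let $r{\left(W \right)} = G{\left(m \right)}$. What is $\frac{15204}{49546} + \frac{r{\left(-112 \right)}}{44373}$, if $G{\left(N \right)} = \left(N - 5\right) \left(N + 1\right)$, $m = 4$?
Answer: $\frac{48171383}{157036047} \approx 0.30675$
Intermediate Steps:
$G{\left(N \right)} = \left(1 + N\right) \left(-5 + N\right)$ ($G{\left(N \right)} = \left(-5 + N\right) \left(1 + N\right) = \left(1 + N\right) \left(-5 + N\right)$)
$r{\left(W \right)} = -5$ ($r{\left(W \right)} = -5 + 4^{2} - 16 = -5 + 16 - 16 = -5$)
$\frac{15204}{49546} + \frac{r{\left(-112 \right)}}{44373} = \frac{15204}{49546} - \frac{5}{44373} = 15204 \cdot \frac{1}{49546} - \frac{5}{44373} = \frac{1086}{3539} - \frac{5}{44373} = \frac{48171383}{157036047}$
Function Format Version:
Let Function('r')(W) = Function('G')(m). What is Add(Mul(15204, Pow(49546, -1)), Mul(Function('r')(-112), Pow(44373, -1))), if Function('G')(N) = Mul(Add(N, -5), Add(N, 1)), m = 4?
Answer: Rational(48171383, 157036047) ≈ 0.30675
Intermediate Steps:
Function('G')(N) = Mul(Add(1, N), Add(-5, N)) (Function('G')(N) = Mul(Add(-5, N), Add(1, N)) = Mul(Add(1, N), Add(-5, N)))
Function('r')(W) = -5 (Function('r')(W) = Add(-5, Pow(4, 2), Mul(-4, 4)) = Add(-5, 16, -16) = -5)
Add(Mul(15204, Pow(49546, -1)), Mul(Function('r')(-112), Pow(44373, -1))) = Add(Mul(15204, Pow(49546, -1)), Mul(-5, Pow(44373, -1))) = Add(Mul(15204, Rational(1, 49546)), Mul(-5, Rational(1, 44373))) = Add(Rational(1086, 3539), Rational(-5, 44373)) = Rational(48171383, 157036047)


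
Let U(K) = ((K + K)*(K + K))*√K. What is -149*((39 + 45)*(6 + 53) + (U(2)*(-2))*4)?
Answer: -738444 + 19072*√2 ≈ -7.1147e+5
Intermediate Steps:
U(K) = 4*K^(5/2) (U(K) = ((2*K)*(2*K))*√K = (4*K²)*√K = 4*K^(5/2))
-149*((39 + 45)*(6 + 53) + (U(2)*(-2))*4) = -149*((39 + 45)*(6 + 53) + ((4*2^(5/2))*(-2))*4) = -149*(84*59 + ((4*(4*√2))*(-2))*4) = -149*(4956 + ((16*√2)*(-2))*4) = -149*(4956 - 32*√2*4) = -149*(4956 - 128*√2) = -738444 + 19072*√2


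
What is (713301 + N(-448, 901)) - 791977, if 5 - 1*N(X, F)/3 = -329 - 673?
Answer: -75655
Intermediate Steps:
N(X, F) = 3021 (N(X, F) = 15 - 3*(-329 - 673) = 15 - 3*(-1002) = 15 + 3006 = 3021)
(713301 + N(-448, 901)) - 791977 = (713301 + 3021) - 791977 = 716322 - 791977 = -75655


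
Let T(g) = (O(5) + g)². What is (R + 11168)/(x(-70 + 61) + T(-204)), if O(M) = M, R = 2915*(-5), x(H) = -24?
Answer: -3407/39577 ≈ -0.086085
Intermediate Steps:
R = -14575
T(g) = (5 + g)²
(R + 11168)/(x(-70 + 61) + T(-204)) = (-14575 + 11168)/(-24 + (5 - 204)²) = -3407/(-24 + (-199)²) = -3407/(-24 + 39601) = -3407/39577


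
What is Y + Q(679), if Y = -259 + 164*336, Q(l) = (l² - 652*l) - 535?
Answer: 72643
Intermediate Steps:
Q(l) = -535 + l² - 652*l
Y = 54845 (Y = -259 + 55104 = 54845)
Y + Q(679) = 54845 + (-535 + 679² - 652*679) = 54845 + (-535 + 461041 - 442708) = 54845 + 17798 = 72643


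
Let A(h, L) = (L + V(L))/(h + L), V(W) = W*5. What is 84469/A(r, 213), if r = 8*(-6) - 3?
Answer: 760221/71 ≈ 10707.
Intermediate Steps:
V(W) = 5*W
r = -51 (r = -48 - 3 = -51)
A(h, L) = 6*L/(L + h) (A(h, L) = (L + 5*L)/(h + L) = (6*L)/(L + h) = 6*L/(L + h))
84469/A(r, 213) = 84469/((6*213/(213 - 51))) = 84469/((6*213/162)) = 84469/((6*213*(1/162))) = 84469/(71/9) = 84469*(9/71) = 760221/71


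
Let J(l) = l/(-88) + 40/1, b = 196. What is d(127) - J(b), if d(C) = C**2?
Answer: 354007/22 ≈ 16091.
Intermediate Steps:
J(l) = 40 - l/88 (J(l) = l*(-1/88) + 40*1 = -l/88 + 40 = 40 - l/88)
d(127) - J(b) = 127**2 - (40 - 1/88*196) = 16129 - (40 - 49/22) = 16129 - 1*831/22 = 16129 - 831/22 = 354007/22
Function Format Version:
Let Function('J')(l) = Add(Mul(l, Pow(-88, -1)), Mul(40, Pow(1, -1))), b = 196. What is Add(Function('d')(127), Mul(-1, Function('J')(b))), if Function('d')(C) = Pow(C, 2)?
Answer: Rational(354007, 22) ≈ 16091.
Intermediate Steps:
Function('J')(l) = Add(40, Mul(Rational(-1, 88), l)) (Function('J')(l) = Add(Mul(l, Rational(-1, 88)), Mul(40, 1)) = Add(Mul(Rational(-1, 88), l), 40) = Add(40, Mul(Rational(-1, 88), l)))
Add(Function('d')(127), Mul(-1, Function('J')(b))) = Add(Pow(127, 2), Mul(-1, Add(40, Mul(Rational(-1, 88), 196)))) = Add(16129, Mul(-1, Add(40, Rational(-49, 22)))) = Add(16129, Mul(-1, Rational(831, 22))) = Add(16129, Rational(-831, 22)) = Rational(354007, 22)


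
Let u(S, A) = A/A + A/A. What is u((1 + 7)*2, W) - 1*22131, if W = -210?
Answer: -22129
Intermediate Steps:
u(S, A) = 2 (u(S, A) = 1 + 1 = 2)
u((1 + 7)*2, W) - 1*22131 = 2 - 1*22131 = 2 - 22131 = -22129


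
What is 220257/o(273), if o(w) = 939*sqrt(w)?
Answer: 24473*sqrt(273)/28483 ≈ 14.197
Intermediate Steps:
220257/o(273) = 220257/((939*sqrt(273))) = 220257*(sqrt(273)/256347) = 24473*sqrt(273)/28483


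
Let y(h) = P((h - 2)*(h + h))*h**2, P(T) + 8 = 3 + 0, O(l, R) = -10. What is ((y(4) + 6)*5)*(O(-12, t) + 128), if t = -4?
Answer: -43660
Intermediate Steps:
P(T) = -5 (P(T) = -8 + (3 + 0) = -8 + 3 = -5)
y(h) = -5*h**2
((y(4) + 6)*5)*(O(-12, t) + 128) = ((-5*4**2 + 6)*5)*(-10 + 128) = ((-5*16 + 6)*5)*118 = ((-80 + 6)*5)*118 = -74*5*118 = -370*118 = -43660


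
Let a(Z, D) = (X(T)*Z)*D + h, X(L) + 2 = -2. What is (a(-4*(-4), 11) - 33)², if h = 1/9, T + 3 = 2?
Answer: 43983424/81 ≈ 5.4301e+5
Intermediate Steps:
T = -1 (T = -3 + 2 = -1)
X(L) = -4 (X(L) = -2 - 2 = -4)
h = ⅑ ≈ 0.11111
a(Z, D) = ⅑ - 4*D*Z (a(Z, D) = (-4*Z)*D + ⅑ = -4*D*Z + ⅑ = ⅑ - 4*D*Z)
(a(-4*(-4), 11) - 33)² = ((⅑ - 4*11*(-4*(-4))) - 33)² = ((⅑ - 4*11*16) - 33)² = ((⅑ - 704) - 33)² = (-6335/9 - 33)² = (-6632/9)² = 43983424/81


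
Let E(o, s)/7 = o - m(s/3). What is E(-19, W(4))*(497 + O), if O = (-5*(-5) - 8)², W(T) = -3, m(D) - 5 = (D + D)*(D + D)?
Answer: -154056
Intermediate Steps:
m(D) = 5 + 4*D² (m(D) = 5 + (D + D)*(D + D) = 5 + (2*D)*(2*D) = 5 + 4*D²)
O = 289 (O = (25 - 8)² = 17² = 289)
E(o, s) = -35 + 7*o - 28*s²/9 (E(o, s) = 7*(o - (5 + 4*(s/3)²)) = 7*(o - (5 + 4*(s²/9))) = 7*(o - (5 + 4*s²/9)) = 7*(o + (-5 - 4*s²/9)) = 7*(-5 + o - 4*s²/9) = -35 + 7*o - 28*s²/9)
E(-19, W(4))*(497 + O) = (-35 + 7*(-19) - 28/9*(-3)²)*(497 + 289) = (-35 - 133 - 28/9*9)*786 = (-35 - 133 - 28)*786 = -196*786 = -154056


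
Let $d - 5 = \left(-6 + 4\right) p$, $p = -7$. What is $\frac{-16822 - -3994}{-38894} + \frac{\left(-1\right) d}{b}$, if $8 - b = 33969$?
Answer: $\frac{218195347}{660439567} \approx 0.33038$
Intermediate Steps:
$d = 19$ ($d = 5 + \left(-6 + 4\right) \left(-7\right) = 5 - -14 = 5 + 14 = 19$)
$b = -33961$ ($b = 8 - 33969 = -33961$)
$\frac{-16822 - -3994}{-38894} + \frac{\left(-1\right) d}{b} = \frac{-16822 - -3994}{-38894} + \frac{\left(-1\right) 19}{-33961} = \left(-16822 + 3994\right) \left(- \frac{1}{38894}\right) - - \frac{19}{33961} = \left(-12828\right) \left(- \frac{1}{38894}\right) + \frac{19}{33961} = \frac{6414}{19447} + \frac{19}{33961} = \frac{218195347}{660439567}$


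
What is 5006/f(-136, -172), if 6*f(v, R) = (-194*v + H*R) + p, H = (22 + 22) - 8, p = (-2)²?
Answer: 2503/1683 ≈ 1.4872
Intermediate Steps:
p = 4
H = 36 (H = 44 - 8 = 36)
f(v, R) = ⅔ + 6*R - 97*v/3 (f(v, R) = ((-194*v + 36*R) + 4)/6 = (4 - 194*v + 36*R)/6 = ⅔ + 6*R - 97*v/3)
5006/f(-136, -172) = 5006/(⅔ + 6*(-172) - 97/3*(-136)) = 5006/(⅔ - 1032 + 13192/3) = 5006/3366 = 5006*(1/3366) = 2503/1683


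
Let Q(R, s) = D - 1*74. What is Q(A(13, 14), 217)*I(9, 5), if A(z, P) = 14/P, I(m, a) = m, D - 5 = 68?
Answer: -9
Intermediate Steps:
D = 73 (D = 5 + 68 = 73)
Q(R, s) = -1 (Q(R, s) = 73 - 1*74 = 73 - 74 = -1)
Q(A(13, 14), 217)*I(9, 5) = -1*9 = -9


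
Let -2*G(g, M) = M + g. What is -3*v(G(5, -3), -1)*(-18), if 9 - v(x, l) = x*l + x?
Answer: 486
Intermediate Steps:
G(g, M) = -M/2 - g/2 (G(g, M) = -(M + g)/2 = -M/2 - g/2)
v(x, l) = 9 - x - l*x (v(x, l) = 9 - (x*l + x) = 9 - (l*x + x) = 9 - (x + l*x) = 9 + (-x - l*x) = 9 - x - l*x)
-3*v(G(5, -3), -1)*(-18) = -3*(9 - (-½*(-3) - ½*5) - 1*(-1)*(-½*(-3) - ½*5))*(-18) = -3*(9 - (3/2 - 5/2) - 1*(-1)*(3/2 - 5/2))*(-18) = -3*(9 - 1*(-1) - 1*(-1)*(-1))*(-18) = -3*(9 + 1 - 1)*(-18) = -3*9*(-18) = -27*(-18) = 486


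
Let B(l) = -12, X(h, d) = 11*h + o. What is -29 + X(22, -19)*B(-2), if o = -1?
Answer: -2921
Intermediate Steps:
X(h, d) = -1 + 11*h (X(h, d) = 11*h - 1 = -1 + 11*h)
-29 + X(22, -19)*B(-2) = -29 + (-1 + 11*22)*(-12) = -29 + (-1 + 242)*(-12) = -29 + 241*(-12) = -29 - 2892 = -2921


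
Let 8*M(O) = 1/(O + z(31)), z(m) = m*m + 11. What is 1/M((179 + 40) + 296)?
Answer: 11896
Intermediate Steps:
z(m) = 11 + m**2 (z(m) = m**2 + 11 = 11 + m**2)
M(O) = 1/(8*(972 + O)) (M(O) = 1/(8*(O + (11 + 31**2))) = 1/(8*(O + (11 + 961))) = 1/(8*(O + 972)) = 1/(8*(972 + O)))
1/M((179 + 40) + 296) = 1/(1/(8*(972 + ((179 + 40) + 296)))) = 1/(1/(8*(972 + (219 + 296)))) = 1/(1/(8*(972 + 515))) = 1/((1/8)/1487) = 1/((1/8)*(1/1487)) = 1/(1/11896) = 11896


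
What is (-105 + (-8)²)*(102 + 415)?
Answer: -21197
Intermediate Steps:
(-105 + (-8)²)*(102 + 415) = (-105 + 64)*517 = -41*517 = -21197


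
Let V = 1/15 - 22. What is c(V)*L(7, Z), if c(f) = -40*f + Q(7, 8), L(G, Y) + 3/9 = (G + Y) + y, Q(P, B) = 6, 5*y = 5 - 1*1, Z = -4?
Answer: 27560/9 ≈ 3062.2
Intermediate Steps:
y = ⅘ (y = (5 - 1*1)/5 = (5 - 1)/5 = (⅕)*4 = ⅘ ≈ 0.80000)
V = -329/15 (V = 1/15 - 22 = -329/15 ≈ -21.933)
L(G, Y) = 7/15 + G + Y (L(G, Y) = -⅓ + ((G + Y) + ⅘) = -⅓ + (⅘ + G + Y) = 7/15 + G + Y)
c(f) = 6 - 40*f (c(f) = -40*f + 6 = 6 - 40*f)
c(V)*L(7, Z) = (6 - 40*(-329/15))*(7/15 + 7 - 4) = (6 + 2632/3)*(52/15) = (2650/3)*(52/15) = 27560/9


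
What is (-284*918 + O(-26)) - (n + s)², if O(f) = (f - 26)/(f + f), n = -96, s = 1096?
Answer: -1260711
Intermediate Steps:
O(f) = (-26 + f)/(2*f) (O(f) = (-26 + f)/((2*f)) = (-26 + f)*(1/(2*f)) = (-26 + f)/(2*f))
(-284*918 + O(-26)) - (n + s)² = (-284*918 + (½)*(-26 - 26)/(-26)) - (-96 + 1096)² = (-260712 + (½)*(-1/26)*(-52)) - 1*1000² = (-260712 + 1) - 1*1000000 = -260711 - 1000000 = -1260711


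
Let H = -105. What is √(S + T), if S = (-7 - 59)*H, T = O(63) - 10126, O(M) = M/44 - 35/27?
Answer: I*√125290671/198 ≈ 56.532*I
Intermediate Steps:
O(M) = -35/27 + M/44 (O(M) = M*(1/44) - 35*1/27 = M/44 - 35/27 = -35/27 + M/44)
T = -12029527/1188 (T = (-35/27 + (1/44)*63) - 10126 = (-35/27 + 63/44) - 10126 = 161/1188 - 10126 = -12029527/1188 ≈ -10126.)
S = 6930 (S = (-7 - 59)*(-105) = -66*(-105) = 6930)
√(S + T) = √(6930 - 12029527/1188) = √(-3796687/1188) = I*√125290671/198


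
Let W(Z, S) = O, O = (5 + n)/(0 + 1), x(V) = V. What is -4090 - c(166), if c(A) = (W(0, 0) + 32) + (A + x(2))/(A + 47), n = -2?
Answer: -292931/71 ≈ -4125.8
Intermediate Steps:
O = 3 (O = (5 - 2)/(0 + 1) = 3/1 = 3*1 = 3)
W(Z, S) = 3
c(A) = 35 + (2 + A)/(47 + A) (c(A) = (3 + 32) + (A + 2)/(A + 47) = 35 + (2 + A)/(47 + A))
-4090 - c(166) = -4090 - 9*(183 + 4*166)/(47 + 166) = -4090 - 9*(183 + 664)/213 = -4090 - 9*847/213 = -4090 - 1*2541/71 = -4090 - 2541/71 = -292931/71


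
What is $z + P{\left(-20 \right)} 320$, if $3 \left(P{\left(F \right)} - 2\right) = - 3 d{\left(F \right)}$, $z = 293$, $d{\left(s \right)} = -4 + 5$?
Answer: $613$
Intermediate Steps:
$d{\left(s \right)} = 1$
$P{\left(F \right)} = 1$ ($P{\left(F \right)} = 2 + \frac{\left(-3\right) 1}{3} = 2 + \frac{1}{3} \left(-3\right) = 2 - 1 = 1$)
$z + P{\left(-20 \right)} 320 = 293 + 1 \cdot 320 = 293 + 320 = 613$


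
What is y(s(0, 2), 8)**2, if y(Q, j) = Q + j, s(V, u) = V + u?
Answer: 100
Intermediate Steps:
y(s(0, 2), 8)**2 = ((0 + 2) + 8)**2 = (2 + 8)**2 = 10**2 = 100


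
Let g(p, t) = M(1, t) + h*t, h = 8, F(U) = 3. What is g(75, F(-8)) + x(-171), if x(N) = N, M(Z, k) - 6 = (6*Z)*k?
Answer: -123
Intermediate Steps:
M(Z, k) = 6 + 6*Z*k (M(Z, k) = 6 + (6*Z)*k = 6 + 6*Z*k)
g(p, t) = 6 + 14*t (g(p, t) = (6 + 6*1*t) + 8*t = (6 + 6*t) + 8*t = 6 + 14*t)
g(75, F(-8)) + x(-171) = (6 + 14*3) - 171 = (6 + 42) - 171 = 48 - 171 = -123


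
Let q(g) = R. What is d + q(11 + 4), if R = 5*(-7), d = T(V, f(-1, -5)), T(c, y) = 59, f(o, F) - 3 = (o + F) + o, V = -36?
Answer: 24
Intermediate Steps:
f(o, F) = 3 + F + 2*o (f(o, F) = 3 + ((o + F) + o) = 3 + ((F + o) + o) = 3 + (F + 2*o) = 3 + F + 2*o)
d = 59
R = -35
q(g) = -35
d + q(11 + 4) = 59 - 35 = 24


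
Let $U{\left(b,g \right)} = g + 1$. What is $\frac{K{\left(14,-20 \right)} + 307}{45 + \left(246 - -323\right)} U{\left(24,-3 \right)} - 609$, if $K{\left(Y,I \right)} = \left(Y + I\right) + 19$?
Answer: $- \frac{187283}{307} \approx -610.04$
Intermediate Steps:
$U{\left(b,g \right)} = 1 + g$
$K{\left(Y,I \right)} = 19 + I + Y$ ($K{\left(Y,I \right)} = \left(I + Y\right) + 19 = 19 + I + Y$)
$\frac{K{\left(14,-20 \right)} + 307}{45 + \left(246 - -323\right)} U{\left(24,-3 \right)} - 609 = \frac{\left(19 - 20 + 14\right) + 307}{45 + \left(246 - -323\right)} \left(1 - 3\right) - 609 = \frac{13 + 307}{45 + \left(246 + 323\right)} \left(-2\right) - 609 = \frac{320}{45 + 569} \left(-2\right) - 609 = \frac{320}{614} \left(-2\right) - 609 = 320 \cdot \frac{1}{614} \left(-2\right) - 609 = \frac{160}{307} \left(-2\right) - 609 = - \frac{320}{307} - 609 = - \frac{187283}{307}$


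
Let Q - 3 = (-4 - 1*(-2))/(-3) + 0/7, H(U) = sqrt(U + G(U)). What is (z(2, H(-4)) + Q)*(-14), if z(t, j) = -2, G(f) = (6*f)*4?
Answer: -70/3 ≈ -23.333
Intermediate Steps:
G(f) = 24*f
H(U) = 5*sqrt(U) (H(U) = sqrt(U + 24*U) = sqrt(25*U) = 5*sqrt(U))
Q = 11/3 (Q = 3 + ((-4 - 1*(-2))/(-3) + 0/7) = 3 + ((-4 + 2)*(-1/3) + 0*(1/7)) = 3 + (-2*(-1/3) + 0) = 3 + (2/3 + 0) = 3 + 2/3 = 11/3 ≈ 3.6667)
(z(2, H(-4)) + Q)*(-14) = (-2 + 11/3)*(-14) = (5/3)*(-14) = -70/3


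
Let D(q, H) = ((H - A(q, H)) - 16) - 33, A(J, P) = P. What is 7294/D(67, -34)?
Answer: -1042/7 ≈ -148.86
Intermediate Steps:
D(q, H) = -49 (D(q, H) = ((H - H) - 16) - 33 = (0 - 16) - 33 = -16 - 33 = -49)
7294/D(67, -34) = 7294/(-49) = 7294*(-1/49) = -1042/7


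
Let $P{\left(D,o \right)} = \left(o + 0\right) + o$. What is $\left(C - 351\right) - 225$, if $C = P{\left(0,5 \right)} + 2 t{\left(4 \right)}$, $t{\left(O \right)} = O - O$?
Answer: $-566$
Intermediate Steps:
$t{\left(O \right)} = 0$
$P{\left(D,o \right)} = 2 o$ ($P{\left(D,o \right)} = o + o = 2 o$)
$C = 10$ ($C = 2 \cdot 5 + 2 \cdot 0 = 10 + 0 = 10$)
$\left(C - 351\right) - 225 = \left(10 - 351\right) - 225 = -341 - 225 = -566$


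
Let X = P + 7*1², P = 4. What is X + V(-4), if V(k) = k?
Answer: 7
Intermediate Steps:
X = 11 (X = 4 + 7*1² = 4 + 7*1 = 4 + 7 = 11)
X + V(-4) = 11 - 4 = 7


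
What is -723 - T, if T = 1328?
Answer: -2051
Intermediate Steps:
-723 - T = -723 - 1*1328 = -723 - 1328 = -2051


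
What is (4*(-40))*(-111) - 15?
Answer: 17745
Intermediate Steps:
(4*(-40))*(-111) - 15 = -160*(-111) - 15 = 17760 - 15 = 17745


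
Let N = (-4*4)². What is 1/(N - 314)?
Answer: -1/58 ≈ -0.017241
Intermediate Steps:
N = 256 (N = (-16)² = 256)
1/(N - 314) = 1/(256 - 314) = 1/(-58) = -1/58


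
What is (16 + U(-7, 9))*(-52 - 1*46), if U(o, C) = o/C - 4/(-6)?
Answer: -14014/9 ≈ -1557.1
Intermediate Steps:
U(o, C) = ⅔ + o/C (U(o, C) = o/C - 4*(-⅙) = o/C + ⅔ = ⅔ + o/C)
(16 + U(-7, 9))*(-52 - 1*46) = (16 + (⅔ - 7/9))*(-52 - 1*46) = (16 + (⅔ - 7*⅑))*(-52 - 46) = (16 + (⅔ - 7/9))*(-98) = (16 - ⅑)*(-98) = (143/9)*(-98) = -14014/9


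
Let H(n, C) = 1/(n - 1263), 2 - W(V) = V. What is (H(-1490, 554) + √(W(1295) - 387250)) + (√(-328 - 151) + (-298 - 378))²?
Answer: 1256736240/2753 + I*√388543 - 1352*I*√479 ≈ 4.565e+5 - 28967.0*I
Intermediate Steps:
W(V) = 2 - V
H(n, C) = 1/(-1263 + n)
(H(-1490, 554) + √(W(1295) - 387250)) + (√(-328 - 151) + (-298 - 378))² = (1/(-1263 - 1490) + √((2 - 1*1295) - 387250)) + (√(-328 - 151) + (-298 - 378))² = (1/(-2753) + √((2 - 1295) - 387250)) + (√(-479) - 676)² = (-1/2753 + √(-1293 - 387250)) + (I*√479 - 676)² = (-1/2753 + √(-388543)) + (-676 + I*√479)² = (-1/2753 + I*√388543) + (-676 + I*√479)² = -1/2753 + (-676 + I*√479)² + I*√388543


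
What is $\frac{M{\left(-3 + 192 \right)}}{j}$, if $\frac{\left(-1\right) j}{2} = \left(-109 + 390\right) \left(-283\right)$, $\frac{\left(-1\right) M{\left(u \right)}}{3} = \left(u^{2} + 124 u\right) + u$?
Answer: $- \frac{89019}{79523} \approx -1.1194$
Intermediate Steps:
$M{\left(u \right)} = - 375 u - 3 u^{2}$ ($M{\left(u \right)} = - 3 \left(\left(u^{2} + 124 u\right) + u\right) = - 3 \left(u^{2} + 125 u\right) = - 375 u - 3 u^{2}$)
$j = 159046$ ($j = - 2 \left(-109 + 390\right) \left(-283\right) = - 2 \cdot 281 \left(-283\right) = \left(-2\right) \left(-79523\right) = 159046$)
$\frac{M{\left(-3 + 192 \right)}}{j} = \frac{\left(-3\right) \left(-3 + 192\right) \left(125 + \left(-3 + 192\right)\right)}{159046} = \left(-3\right) 189 \left(125 + 189\right) \frac{1}{159046} = \left(-3\right) 189 \cdot 314 \cdot \frac{1}{159046} = \left(-178038\right) \frac{1}{159046} = - \frac{89019}{79523}$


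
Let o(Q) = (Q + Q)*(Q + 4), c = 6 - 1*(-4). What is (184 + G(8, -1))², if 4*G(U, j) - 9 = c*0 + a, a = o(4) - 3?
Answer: 162409/4 ≈ 40602.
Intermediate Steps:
c = 10 (c = 6 + 4 = 10)
o(Q) = 2*Q*(4 + Q) (o(Q) = (2*Q)*(4 + Q) = 2*Q*(4 + Q))
a = 61 (a = 2*4*(4 + 4) - 3 = 2*4*8 - 3 = 64 - 3 = 61)
G(U, j) = 35/2 (G(U, j) = 9/4 + (10*0 + 61)/4 = 9/4 + (0 + 61)/4 = 9/4 + (¼)*61 = 9/4 + 61/4 = 35/2)
(184 + G(8, -1))² = (184 + 35/2)² = (403/2)² = 162409/4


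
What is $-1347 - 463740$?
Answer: $-465087$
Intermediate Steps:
$-1347 - 463740 = -465087$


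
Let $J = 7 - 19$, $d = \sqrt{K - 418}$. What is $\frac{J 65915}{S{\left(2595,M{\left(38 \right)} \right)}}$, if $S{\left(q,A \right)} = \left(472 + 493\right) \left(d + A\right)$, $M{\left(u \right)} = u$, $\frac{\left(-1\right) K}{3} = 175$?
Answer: $- \frac{6011448}{460691} + \frac{158196 i \sqrt{943}}{460691} \approx -13.049 + 10.545 i$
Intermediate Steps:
$K = -525$ ($K = \left(-3\right) 175 = -525$)
$d = i \sqrt{943}$ ($d = \sqrt{-525 - 418} = \sqrt{-943} = i \sqrt{943} \approx 30.708 i$)
$S{\left(q,A \right)} = 965 A + 965 i \sqrt{943}$ ($S{\left(q,A \right)} = \left(472 + 493\right) \left(i \sqrt{943} + A\right) = 965 \left(A + i \sqrt{943}\right) = 965 A + 965 i \sqrt{943}$)
$J = -12$ ($J = 7 - 19 = -12$)
$\frac{J 65915}{S{\left(2595,M{\left(38 \right)} \right)}} = \frac{\left(-12\right) 65915}{965 \cdot 38 + 965 i \sqrt{943}} = - \frac{790980}{36670 + 965 i \sqrt{943}}$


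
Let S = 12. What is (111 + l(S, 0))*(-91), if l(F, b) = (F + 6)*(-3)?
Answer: -5187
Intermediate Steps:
l(F, b) = -18 - 3*F (l(F, b) = (6 + F)*(-3) = -18 - 3*F)
(111 + l(S, 0))*(-91) = (111 + (-18 - 3*12))*(-91) = (111 + (-18 - 36))*(-91) = (111 - 54)*(-91) = 57*(-91) = -5187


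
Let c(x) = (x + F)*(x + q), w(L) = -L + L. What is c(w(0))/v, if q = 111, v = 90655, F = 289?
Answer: 32079/90655 ≈ 0.35386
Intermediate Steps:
w(L) = 0
c(x) = (111 + x)*(289 + x) (c(x) = (x + 289)*(x + 111) = (289 + x)*(111 + x) = (111 + x)*(289 + x))
c(w(0))/v = (32079 + 0² + 400*0)/90655 = (32079 + 0 + 0)*(1/90655) = 32079*(1/90655) = 32079/90655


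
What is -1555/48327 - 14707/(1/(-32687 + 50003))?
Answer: -12307263694279/48327 ≈ -2.5467e+8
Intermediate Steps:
-1555/48327 - 14707/(1/(-32687 + 50003)) = -1555*1/48327 - 14707/(1/17316) = -1555/48327 - 14707/1/17316 = -1555/48327 - 14707*17316 = -1555/48327 - 254666412 = -12307263694279/48327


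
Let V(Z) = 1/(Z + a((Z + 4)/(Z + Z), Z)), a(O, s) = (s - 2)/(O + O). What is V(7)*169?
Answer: 1859/112 ≈ 16.598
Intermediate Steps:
a(O, s) = (-2 + s)/(2*O) (a(O, s) = (-2 + s)/((2*O)) = (-2 + s)*(1/(2*O)) = (-2 + s)/(2*O))
V(Z) = 1/(Z + Z*(-2 + Z)/(4 + Z)) (V(Z) = 1/(Z + (-2 + Z)/(2*(((Z + 4)/(Z + Z))))) = 1/(Z + (-2 + Z)/(2*(((4 + Z)/((2*Z)))))) = 1/(Z + (-2 + Z)/(2*(((4 + Z)*(1/(2*Z)))))) = 1/(Z + (-2 + Z)/(2*(((4 + Z)/(2*Z))))) = 1/(Z + (2*Z/(4 + Z))*(-2 + Z)/2) = 1/(Z + Z*(-2 + Z)/(4 + Z)))
V(7)*169 = ((½)*(4 + 7)/(7*(1 + 7)))*169 = ((½)*(⅐)*11/8)*169 = ((½)*(⅐)*(⅛)*11)*169 = (11/112)*169 = 1859/112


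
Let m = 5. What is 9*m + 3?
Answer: 48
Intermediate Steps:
9*m + 3 = 9*5 + 3 = 45 + 3 = 48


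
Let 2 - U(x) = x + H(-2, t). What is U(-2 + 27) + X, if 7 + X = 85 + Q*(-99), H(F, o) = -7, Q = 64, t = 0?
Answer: -6274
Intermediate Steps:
U(x) = 9 - x (U(x) = 2 - (x - 7) = 2 - (-7 + x) = 2 + (7 - x) = 9 - x)
X = -6258 (X = -7 + (85 + 64*(-99)) = -7 + (85 - 6336) = -7 - 6251 = -6258)
U(-2 + 27) + X = (9 - (-2 + 27)) - 6258 = (9 - 1*25) - 6258 = (9 - 25) - 6258 = -16 - 6258 = -6274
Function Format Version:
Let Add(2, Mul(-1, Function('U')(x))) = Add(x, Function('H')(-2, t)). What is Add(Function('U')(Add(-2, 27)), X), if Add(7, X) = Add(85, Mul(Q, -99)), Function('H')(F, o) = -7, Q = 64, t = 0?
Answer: -6274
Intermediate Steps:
Function('U')(x) = Add(9, Mul(-1, x)) (Function('U')(x) = Add(2, Mul(-1, Add(x, -7))) = Add(2, Mul(-1, Add(-7, x))) = Add(2, Add(7, Mul(-1, x))) = Add(9, Mul(-1, x)))
X = -6258 (X = Add(-7, Add(85, Mul(64, -99))) = Add(-7, Add(85, -6336)) = Add(-7, -6251) = -6258)
Add(Function('U')(Add(-2, 27)), X) = Add(Add(9, Mul(-1, Add(-2, 27))), -6258) = Add(Add(9, Mul(-1, 25)), -6258) = Add(Add(9, -25), -6258) = Add(-16, -6258) = -6274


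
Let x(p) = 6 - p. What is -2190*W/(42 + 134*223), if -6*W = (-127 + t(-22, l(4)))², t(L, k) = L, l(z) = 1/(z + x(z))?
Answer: 8103365/29924 ≈ 270.80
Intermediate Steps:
l(z) = ⅙ (l(z) = 1/(z + (6 - z)) = 1/6 = ⅙)
W = -22201/6 (W = -(-127 - 22)²/6 = -⅙*(-149)² = -⅙*22201 = -22201/6 ≈ -3700.2)
-2190*W/(42 + 134*223) = -2190*(-22201/(6*(42 + 134*223))) = -2190*(-22201/(6*(42 + 29882))) = -2190/(29924*(-6/22201)) = -2190/(-179544/22201) = -2190*(-22201/179544) = 8103365/29924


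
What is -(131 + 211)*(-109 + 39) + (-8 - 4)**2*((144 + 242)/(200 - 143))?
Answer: 473388/19 ≈ 24915.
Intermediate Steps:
-(131 + 211)*(-109 + 39) + (-8 - 4)**2*((144 + 242)/(200 - 143)) = -342*(-70) + (-12)**2*(386/57) = -1*(-23940) + 144*(386*(1/57)) = 23940 + 144*(386/57) = 23940 + 18528/19 = 473388/19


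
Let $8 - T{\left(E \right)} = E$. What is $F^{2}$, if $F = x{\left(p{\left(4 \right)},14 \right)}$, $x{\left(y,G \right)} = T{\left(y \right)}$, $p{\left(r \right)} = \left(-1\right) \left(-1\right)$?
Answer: $49$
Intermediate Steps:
$p{\left(r \right)} = 1$
$T{\left(E \right)} = 8 - E$
$x{\left(y,G \right)} = 8 - y$
$F = 7$ ($F = 8 - 1 = 7$)
$F^{2} = 7^{2} = 49$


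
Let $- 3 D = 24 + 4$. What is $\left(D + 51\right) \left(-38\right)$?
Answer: $- \frac{4750}{3} \approx -1583.3$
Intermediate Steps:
$D = - \frac{28}{3}$ ($D = - \frac{24 + 4}{3} = \left(- \frac{1}{3}\right) 28 = - \frac{28}{3} \approx -9.3333$)
$\left(D + 51\right) \left(-38\right) = \left(- \frac{28}{3} + 51\right) \left(-38\right) = \frac{125}{3} \left(-38\right) = - \frac{4750}{3}$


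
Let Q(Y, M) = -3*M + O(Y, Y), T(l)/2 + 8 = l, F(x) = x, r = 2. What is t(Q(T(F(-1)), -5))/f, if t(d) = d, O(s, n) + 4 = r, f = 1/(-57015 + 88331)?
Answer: 407108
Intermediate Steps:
f = 1/31316 ≈ 3.1933e-5
T(l) = -16 + 2*l
O(s, n) = -2 (O(s, n) = -4 + 2 = -2)
Q(Y, M) = -2 - 3*M (Q(Y, M) = -3*M - 2 = -2 - 3*M)
t(Q(T(F(-1)), -5))/f = (-2 - 3*(-5))/(1/31316) = (-2 + 15)*31316 = 13*31316 = 407108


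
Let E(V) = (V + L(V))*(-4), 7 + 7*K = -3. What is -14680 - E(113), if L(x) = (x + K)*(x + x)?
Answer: 606428/7 ≈ 86633.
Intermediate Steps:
K = -10/7 (K = -1 + (1/7)*(-3) = -1 - 3/7 = -10/7 ≈ -1.4286)
L(x) = 2*x*(-10/7 + x) (L(x) = (x - 10/7)*(x + x) = (-10/7 + x)*(2*x) = 2*x*(-10/7 + x))
E(V) = -4*V - 8*V*(-10 + 7*V)/7 (E(V) = (V + 2*V*(-10 + 7*V)/7)*(-4) = -4*V - 8*V*(-10 + 7*V)/7)
-14680 - E(113) = -14680 - 4*113*(13 - 14*113)/7 = -14680 - 4*113*(13 - 1582)/7 = -14680 - 4*113*(-1569)/7 = -14680 - 1*(-709188/7) = -14680 + 709188/7 = 606428/7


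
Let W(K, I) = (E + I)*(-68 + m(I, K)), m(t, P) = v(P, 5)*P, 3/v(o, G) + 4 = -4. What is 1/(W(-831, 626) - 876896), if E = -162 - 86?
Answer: -4/3139223 ≈ -1.2742e-6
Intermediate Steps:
v(o, G) = -3/8 (v(o, G) = 3/(-4 - 4) = 3/(-8) = 3*(-1/8) = -3/8)
E = -248
m(t, P) = -3*P/8
W(K, I) = (-248 + I)*(-68 - 3*K/8)
1/(W(-831, 626) - 876896) = 1/((16864 - 68*626 + 93*(-831) - 3/8*626*(-831)) - 876896) = 1/((16864 - 42568 - 77283 + 780309/4) - 876896) = 1/(368361/4 - 876896) = 1/(-3139223/4) = -4/3139223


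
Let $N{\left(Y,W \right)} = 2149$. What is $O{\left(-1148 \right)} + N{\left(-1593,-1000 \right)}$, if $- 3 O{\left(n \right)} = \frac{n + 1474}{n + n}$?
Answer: $\frac{7401319}{3444} \approx 2149.0$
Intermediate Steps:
$O{\left(n \right)} = - \frac{1474 + n}{6 n}$ ($O{\left(n \right)} = - \frac{\left(n + 1474\right) \frac{1}{n + n}}{3} = - \frac{\left(1474 + n\right) \frac{1}{2 n}}{3} = - \frac{\frac{1}{2} \frac{1}{n} \left(1474 + n\right)}{3} = - \frac{1474 + n}{6 n}$)
$O{\left(-1148 \right)} + N{\left(-1593,-1000 \right)} = \frac{-1474 - -1148}{6 \left(-1148\right)} + 2149 = \frac{1}{6} \left(- \frac{1}{1148}\right) \left(-1474 + 1148\right) + 2149 = \frac{1}{6} \left(- \frac{1}{1148}\right) \left(-326\right) + 2149 = \frac{163}{3444} + 2149 = \frac{7401319}{3444}$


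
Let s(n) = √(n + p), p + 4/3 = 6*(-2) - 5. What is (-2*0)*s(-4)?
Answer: 0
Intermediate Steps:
p = -55/3 (p = -4/3 + (6*(-2) - 5) = -4/3 + (-12 - 5) = -4/3 - 17 = -55/3 ≈ -18.333)
s(n) = √(-55/3 + n) (s(n) = √(n - 55/3) = √(-55/3 + n))
(-2*0)*s(-4) = (-2*0)*(√(-165 + 9*(-4))/3) = 0*(√(-165 - 36)/3) = 0*(√(-201)/3) = 0*((I*√201)/3) = 0*(I*√201/3) = 0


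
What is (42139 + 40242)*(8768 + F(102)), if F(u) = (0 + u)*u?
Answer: 1579408532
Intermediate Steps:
F(u) = u² (F(u) = u*u = u²)
(42139 + 40242)*(8768 + F(102)) = (42139 + 40242)*(8768 + 102²) = 82381*(8768 + 10404) = 82381*19172 = 1579408532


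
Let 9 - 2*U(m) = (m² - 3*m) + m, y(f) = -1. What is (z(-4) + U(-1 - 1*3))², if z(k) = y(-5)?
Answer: 289/4 ≈ 72.250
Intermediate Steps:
z(k) = -1
U(m) = 9/2 + m - m²/2 (U(m) = 9/2 - ((m² - 3*m) + m)/2 = 9/2 - (m² - 2*m)/2 = 9/2 + (m - m²/2) = 9/2 + m - m²/2)
(z(-4) + U(-1 - 1*3))² = (-1 + (9/2 + (-1 - 1*3) - (-1 - 1*3)²/2))² = (-1 + (9/2 + (-1 - 3) - (-1 - 3)²/2))² = (-1 + (9/2 - 4 - ½*(-4)²))² = (-1 + (9/2 - 4 - ½*16))² = (-1 + (9/2 - 4 - 8))² = (-1 - 15/2)² = (-17/2)² = 289/4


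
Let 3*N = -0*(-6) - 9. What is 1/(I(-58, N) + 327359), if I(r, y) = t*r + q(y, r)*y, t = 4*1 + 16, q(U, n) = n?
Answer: 1/326373 ≈ 3.0640e-6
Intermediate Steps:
t = 20 (t = 4 + 16 = 20)
N = -3 (N = (-0*(-6) - 9)/3 = (-13*0 - 9)/3 = (0 - 9)/3 = (⅓)*(-9) = -3)
I(r, y) = 20*r + r*y
1/(I(-58, N) + 327359) = 1/(-58*(20 - 3) + 327359) = 1/(-58*17 + 327359) = 1/(-986 + 327359) = 1/326373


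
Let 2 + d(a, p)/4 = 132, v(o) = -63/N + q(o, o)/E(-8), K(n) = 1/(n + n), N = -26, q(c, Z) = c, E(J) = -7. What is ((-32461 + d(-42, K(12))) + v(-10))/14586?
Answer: -5812561/2654652 ≈ -2.1896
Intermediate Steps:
K(n) = 1/(2*n)
v(o) = 63/26 - o/7 (v(o) = -63/(-26) + o/(-7) = -63*(-1/26) + o*(-1/7) = 63/26 - o/7)
d(a, p) = 520 (d(a, p) = -8 + 4*132 = -8 + 528 = 520)
((-32461 + d(-42, K(12))) + v(-10))/14586 = ((-32461 + 520) + (63/26 - 1/7*(-10)))/14586 = (-31941 + (63/26 + 10/7))*(1/14586) = (-31941 + 701/182)*(1/14586) = -5812561/182*1/14586 = -5812561/2654652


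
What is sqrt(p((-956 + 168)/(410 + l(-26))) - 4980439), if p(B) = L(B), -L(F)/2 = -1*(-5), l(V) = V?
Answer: I*sqrt(4980449) ≈ 2231.7*I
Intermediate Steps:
L(F) = -10 (L(F) = -(-2)*(-5) = -2*5 = -10)
p(B) = -10
sqrt(p((-956 + 168)/(410 + l(-26))) - 4980439) = sqrt(-10 - 4980439) = sqrt(-4980449) = I*sqrt(4980449)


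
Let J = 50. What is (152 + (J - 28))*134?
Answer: 23316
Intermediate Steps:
(152 + (J - 28))*134 = (152 + (50 - 28))*134 = (152 + 22)*134 = 174*134 = 23316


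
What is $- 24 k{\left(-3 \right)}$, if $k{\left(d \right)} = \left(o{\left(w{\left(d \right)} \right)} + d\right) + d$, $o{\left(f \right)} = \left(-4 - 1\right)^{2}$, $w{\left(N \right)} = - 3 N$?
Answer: $-456$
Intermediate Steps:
$o{\left(f \right)} = 25$ ($o{\left(f \right)} = \left(-5\right)^{2} = 25$)
$k{\left(d \right)} = 25 + 2 d$ ($k{\left(d \right)} = \left(25 + d\right) + d = 25 + 2 d$)
$- 24 k{\left(-3 \right)} = - 24 \left(25 + 2 \left(-3\right)\right) = - 24 \left(25 - 6\right) = \left(-24\right) 19 = -456$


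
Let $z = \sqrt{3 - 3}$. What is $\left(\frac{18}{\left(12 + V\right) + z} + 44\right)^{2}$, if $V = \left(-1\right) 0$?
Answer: $\frac{8281}{4} \approx 2070.3$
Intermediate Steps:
$z = 0$ ($z = \sqrt{0} = 0$)
$V = 0$
$\left(\frac{18}{\left(12 + V\right) + z} + 44\right)^{2} = \left(\frac{18}{\left(12 + 0\right) + 0} + 44\right)^{2} = \left(\frac{18}{12 + 0} + 44\right)^{2} = \left(\frac{18}{12} + 44\right)^{2} = \left(18 \cdot \frac{1}{12} + 44\right)^{2} = \left(\frac{3}{2} + 44\right)^{2} = \left(\frac{91}{2}\right)^{2} = \frac{8281}{4}$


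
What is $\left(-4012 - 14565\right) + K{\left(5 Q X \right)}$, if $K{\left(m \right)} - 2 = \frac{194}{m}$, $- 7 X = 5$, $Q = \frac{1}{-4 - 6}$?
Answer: $- \frac{90159}{5} \approx -18032.0$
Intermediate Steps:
$Q = - \frac{1}{10}$ ($Q = \frac{1}{-10} = - \frac{1}{10} \approx -0.1$)
$X = - \frac{5}{7}$ ($X = \left(- \frac{1}{7}\right) 5 = - \frac{5}{7} \approx -0.71429$)
$K{\left(m \right)} = 2 + \frac{194}{m}$
$\left(-4012 - 14565\right) + K{\left(5 Q X \right)} = \left(-4012 - 14565\right) + \left(2 + \frac{194}{5 \left(- \frac{1}{10}\right) \left(- \frac{5}{7}\right)}\right) = \left(-4012 - 14565\right) + \left(2 + \frac{194}{\left(- \frac{1}{2}\right) \left(- \frac{5}{7}\right)}\right) = -18577 + \left(2 + \frac{194}{\frac{5}{14}}\right) = -18577 + \left(2 + 194 \cdot \frac{14}{5}\right) = -18577 + \left(2 + \frac{2716}{5}\right) = -18577 + \frac{2726}{5} = - \frac{90159}{5}$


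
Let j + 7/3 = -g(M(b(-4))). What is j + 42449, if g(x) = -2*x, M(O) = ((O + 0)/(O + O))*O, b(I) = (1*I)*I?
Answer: 127388/3 ≈ 42463.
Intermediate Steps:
b(I) = I**2 (b(I) = I*I = I**2)
M(O) = O/2 (M(O) = (O/((2*O)))*O = (O*(1/(2*O)))*O = O/2)
j = 41/3 (j = -7/3 - (-2)*(1/2)*(-4)**2 = -7/3 - (-2)*(1/2)*16 = -7/3 - (-2)*8 = -7/3 - 1*(-16) = -7/3 + 16 = 41/3 ≈ 13.667)
j + 42449 = 41/3 + 42449 = 127388/3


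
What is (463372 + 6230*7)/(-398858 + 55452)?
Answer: -36213/24529 ≈ -1.4763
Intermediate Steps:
(463372 + 6230*7)/(-398858 + 55452) = (463372 + 43610)/(-343406) = 506982*(-1/343406) = -36213/24529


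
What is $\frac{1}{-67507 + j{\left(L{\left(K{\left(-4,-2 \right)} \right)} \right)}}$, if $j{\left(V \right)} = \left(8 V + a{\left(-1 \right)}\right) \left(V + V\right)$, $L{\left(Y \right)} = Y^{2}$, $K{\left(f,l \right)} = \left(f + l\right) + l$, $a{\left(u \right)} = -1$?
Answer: $- \frac{1}{2099} \approx -0.00047642$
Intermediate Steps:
$K{\left(f,l \right)} = f + 2 l$
$j{\left(V \right)} = 2 V \left(-1 + 8 V\right)$ ($j{\left(V \right)} = \left(8 V - 1\right) \left(V + V\right) = \left(-1 + 8 V\right) 2 V = 2 V \left(-1 + 8 V\right)$)
$\frac{1}{-67507 + j{\left(L{\left(K{\left(-4,-2 \right)} \right)} \right)}} = \frac{1}{-67507 + 2 \left(-4 + 2 \left(-2\right)\right)^{2} \left(-1 + 8 \left(-4 + 2 \left(-2\right)\right)^{2}\right)} = \frac{1}{-67507 + 2 \left(-4 - 4\right)^{2} \left(-1 + 8 \left(-4 - 4\right)^{2}\right)} = \frac{1}{-67507 + 2 \left(-8\right)^{2} \left(-1 + 8 \left(-8\right)^{2}\right)} = \frac{1}{-67507 + 2 \cdot 64 \left(-1 + 8 \cdot 64\right)} = \frac{1}{-67507 + 2 \cdot 64 \left(-1 + 512\right)} = \frac{1}{-67507 + 2 \cdot 64 \cdot 511} = \frac{1}{-67507 + 65408} = \frac{1}{-2099} = - \frac{1}{2099}$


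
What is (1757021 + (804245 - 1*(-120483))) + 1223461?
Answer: 3905210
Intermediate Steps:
(1757021 + (804245 - 1*(-120483))) + 1223461 = (1757021 + (804245 + 120483)) + 1223461 = (1757021 + 924728) + 1223461 = 2681749 + 1223461 = 3905210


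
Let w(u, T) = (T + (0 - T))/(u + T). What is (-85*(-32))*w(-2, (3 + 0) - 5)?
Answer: 0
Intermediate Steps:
w(u, T) = 0 (w(u, T) = (T - T)/(T + u) = 0/(T + u) = 0)
(-85*(-32))*w(-2, (3 + 0) - 5) = -85*(-32)*0 = 2720*0 = 0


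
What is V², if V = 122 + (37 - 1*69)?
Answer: 8100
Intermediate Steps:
V = 90 (V = 122 + (37 - 69) = 122 - 32 = 90)
V² = 90² = 8100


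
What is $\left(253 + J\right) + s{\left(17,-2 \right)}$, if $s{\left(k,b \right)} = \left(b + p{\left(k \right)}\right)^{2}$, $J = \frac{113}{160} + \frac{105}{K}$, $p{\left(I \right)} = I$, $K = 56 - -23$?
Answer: $\frac{6067647}{12640} \approx 480.04$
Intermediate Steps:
$K = 79$ ($K = 56 + 23 = 79$)
$J = \frac{25727}{12640}$ ($J = \frac{113}{160} + \frac{105}{79} = \frac{25727}{12640} \approx 2.0354$)
$s{\left(k,b \right)} = \left(b + k\right)^{2}$
$\left(253 + J\right) + s{\left(17,-2 \right)} = \left(253 + \frac{25727}{12640}\right) + \left(-2 + 17\right)^{2} = \frac{3223647}{12640} + 15^{2} = \frac{3223647}{12640} + 225 = \frac{6067647}{12640}$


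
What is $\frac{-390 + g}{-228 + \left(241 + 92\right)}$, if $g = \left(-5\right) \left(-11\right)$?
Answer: $- \frac{67}{21} \approx -3.1905$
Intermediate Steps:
$g = 55$
$\frac{-390 + g}{-228 + \left(241 + 92\right)} = \frac{-390 + 55}{-228 + \left(241 + 92\right)} = - \frac{335}{-228 + 333} = - \frac{335}{105} = \left(-335\right) \frac{1}{105} = - \frac{67}{21}$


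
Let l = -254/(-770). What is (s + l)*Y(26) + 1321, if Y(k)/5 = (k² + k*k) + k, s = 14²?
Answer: 104260603/77 ≈ 1.3540e+6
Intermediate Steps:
l = 127/385 (l = -254*(-1/770) = 127/385 ≈ 0.32987)
s = 196
Y(k) = 5*k + 10*k² (Y(k) = 5*((k² + k*k) + k) = 5*((k² + k²) + k) = 5*(2*k² + k) = 5*(k + 2*k²) = 5*k + 10*k²)
(s + l)*Y(26) + 1321 = (196 + 127/385)*(5*26*(1 + 2*26)) + 1321 = 75587*(5*26*(1 + 52))/385 + 1321 = 75587*(5*26*53)/385 + 1321 = (75587/385)*6890 + 1321 = 104158886/77 + 1321 = 104260603/77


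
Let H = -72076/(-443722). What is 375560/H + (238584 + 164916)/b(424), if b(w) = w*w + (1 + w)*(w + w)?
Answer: 5626077812544145/2433357836 ≈ 2.3121e+6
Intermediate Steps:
H = 36038/221861 (H = -72076*(-1/443722) = 36038/221861 ≈ 0.16244)
b(w) = w**2 + 2*w*(1 + w) (b(w) = w**2 + (1 + w)*(2*w) = w**2 + 2*w*(1 + w))
375560/H + (238584 + 164916)/b(424) = 375560/(36038/221861) + (238584 + 164916)/((424*(2 + 3*424))) = 375560*(221861/36038) + 403500/((424*(2 + 1272))) = 41661058580/18019 + 403500/((424*1274)) = 41661058580/18019 + 403500/540176 = 41661058580/18019 + 403500*(1/540176) = 41661058580/18019 + 100875/135044 = 5626077812544145/2433357836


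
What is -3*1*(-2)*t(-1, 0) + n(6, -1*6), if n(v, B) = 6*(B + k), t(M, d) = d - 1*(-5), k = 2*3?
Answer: 30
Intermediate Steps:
k = 6
t(M, d) = 5 + d (t(M, d) = d + 5 = 5 + d)
n(v, B) = 36 + 6*B (n(v, B) = 6*(B + 6) = 6*(6 + B) = 36 + 6*B)
-3*1*(-2)*t(-1, 0) + n(6, -1*6) = -3*1*(-2)*(5 + 0) + (36 + 6*(-1*6)) = -(-6)*5 + (36 + 6*(-6)) = -3*(-10) + (36 - 36) = 30 + 0 = 30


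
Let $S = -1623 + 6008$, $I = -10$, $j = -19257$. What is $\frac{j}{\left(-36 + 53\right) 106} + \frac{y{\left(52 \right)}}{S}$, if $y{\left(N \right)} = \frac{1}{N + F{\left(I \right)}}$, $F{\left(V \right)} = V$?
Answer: $- \frac{886639972}{82968585} \approx -10.686$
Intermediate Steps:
$S = 4385$
$y{\left(N \right)} = \frac{1}{-10 + N}$ ($y{\left(N \right)} = \frac{1}{N - 10} = \frac{1}{-10 + N}$)
$\frac{j}{\left(-36 + 53\right) 106} + \frac{y{\left(52 \right)}}{S} = - \frac{19257}{\left(-36 + 53\right) 106} + \frac{1}{\left(-10 + 52\right) 4385} = - \frac{19257}{17 \cdot 106} + \frac{1}{42} \cdot \frac{1}{4385} = - \frac{19257}{1802} + \frac{1}{42} \cdot \frac{1}{4385} = \left(-19257\right) \frac{1}{1802} + \frac{1}{184170} = - \frac{19257}{1802} + \frac{1}{184170} = - \frac{886639972}{82968585}$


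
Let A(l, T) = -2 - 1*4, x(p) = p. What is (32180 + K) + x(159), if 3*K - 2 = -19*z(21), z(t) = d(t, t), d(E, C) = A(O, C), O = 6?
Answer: 97133/3 ≈ 32378.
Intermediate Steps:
A(l, T) = -6 (A(l, T) = -2 - 4 = -6)
d(E, C) = -6
z(t) = -6
K = 116/3 (K = 2/3 + (-19*(-6))/3 = 2/3 + (-1*(-114))/3 = 2/3 + (1/3)*114 = 2/3 + 38 = 116/3 ≈ 38.667)
(32180 + K) + x(159) = (32180 + 116/3) + 159 = 96656/3 + 159 = 97133/3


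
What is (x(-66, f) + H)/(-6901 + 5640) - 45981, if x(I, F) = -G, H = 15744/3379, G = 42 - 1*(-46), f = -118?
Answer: -195921034931/4260919 ≈ -45981.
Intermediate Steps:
G = 88 (G = 42 + 46 = 88)
H = 15744/3379 (H = 15744*(1/3379) = 15744/3379 ≈ 4.6594)
x(I, F) = -88 (x(I, F) = -1*88 = -88)
(x(-66, f) + H)/(-6901 + 5640) - 45981 = (-88 + 15744/3379)/(-6901 + 5640) - 45981 = -281608/3379/(-1261) - 45981 = -281608/3379*(-1/1261) - 45981 = 281608/4260919 - 45981 = -195921034931/4260919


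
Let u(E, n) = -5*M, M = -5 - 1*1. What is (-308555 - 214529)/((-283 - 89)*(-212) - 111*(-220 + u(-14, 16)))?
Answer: -261542/49977 ≈ -5.2332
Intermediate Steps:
M = -6 (M = -5 - 1 = -6)
u(E, n) = 30 (u(E, n) = -5*(-6) = 30)
(-308555 - 214529)/((-283 - 89)*(-212) - 111*(-220 + u(-14, 16))) = (-308555 - 214529)/((-283 - 89)*(-212) - 111*(-220 + 30)) = -523084/(-372*(-212) - 111*(-190)) = -523084/(78864 + 21090) = -523084/99954 = -523084*1/99954 = -261542/49977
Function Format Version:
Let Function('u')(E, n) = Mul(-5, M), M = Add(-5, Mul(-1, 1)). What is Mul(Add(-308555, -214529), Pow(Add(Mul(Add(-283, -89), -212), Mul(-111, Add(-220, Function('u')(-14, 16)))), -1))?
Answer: Rational(-261542, 49977) ≈ -5.2332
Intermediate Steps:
M = -6 (M = Add(-5, -1) = -6)
Function('u')(E, n) = 30 (Function('u')(E, n) = Mul(-5, -6) = 30)
Mul(Add(-308555, -214529), Pow(Add(Mul(Add(-283, -89), -212), Mul(-111, Add(-220, Function('u')(-14, 16)))), -1)) = Mul(Add(-308555, -214529), Pow(Add(Mul(Add(-283, -89), -212), Mul(-111, Add(-220, 30))), -1)) = Mul(-523084, Pow(Add(Mul(-372, -212), Mul(-111, -190)), -1)) = Mul(-523084, Pow(Add(78864, 21090), -1)) = Mul(-523084, Pow(99954, -1)) = Mul(-523084, Rational(1, 99954)) = Rational(-261542, 49977)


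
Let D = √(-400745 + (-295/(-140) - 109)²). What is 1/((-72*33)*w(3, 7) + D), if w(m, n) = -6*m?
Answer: 3048192/130392823277 - 28*I*√305226031/1434321056047 ≈ 2.3377e-5 - 3.4105e-7*I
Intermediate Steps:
D = I*√305226031/28 (D = √(-400745 + (-295*(-1/140) - 109)²) = √(-400745 + (59/28 - 109)²) = √(-400745 + (-2993/28)²) = √(-400745 + 8958049/784) = √(-305226031/784) = I*√305226031/28 ≈ 623.95*I)
1/((-72*33)*w(3, 7) + D) = 1/((-72*33)*(-6*3) + I*√305226031/28) = 1/(-2376*(-18) + I*√305226031/28) = 1/(42768 + I*√305226031/28)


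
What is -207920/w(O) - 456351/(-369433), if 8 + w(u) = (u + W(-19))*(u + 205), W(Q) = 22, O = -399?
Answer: -4343956073/2701663529 ≈ -1.6079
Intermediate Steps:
w(u) = -8 + (22 + u)*(205 + u) (w(u) = -8 + (u + 22)*(u + 205) = -8 + (22 + u)*(205 + u))
-207920/w(O) - 456351/(-369433) = -207920/(4502 + (-399)² + 227*(-399)) - 456351/(-369433) = -207920/(4502 + 159201 - 90573) - 456351*(-1/369433) = -207920/73130 + 456351/369433 = -207920*1/73130 + 456351/369433 = -20792/7313 + 456351/369433 = -4343956073/2701663529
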